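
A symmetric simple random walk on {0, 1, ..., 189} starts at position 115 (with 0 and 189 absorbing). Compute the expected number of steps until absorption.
E[τ | X_0 = 115] = 8510

Let v_k = E[τ | X_0 = k]. Boundary: v_0 = v_189 = 0. Recurrence: v_k = 1 + (v_{k-1} + v_{k+1})/2 for 1 ≤ k ≤ 188. The particular solution to v_k − (v_{k-1} + v_{k+1})/2 = 1 is v_k = −k^2. Adding homogeneous solution A + B k and matching boundaries gives v_k = k (189 − k). Substituting k = 115: v_115 = 115 · 74 = 8510.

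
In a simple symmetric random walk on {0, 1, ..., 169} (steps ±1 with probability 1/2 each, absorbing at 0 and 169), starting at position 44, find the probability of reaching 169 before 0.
P(hit 169 before 0) = 44/169

Let u_k = P(hit 169 before 0 | start at k). Then u_0 = 0, u_169 = 1, and u_k = u_{k-1}/2 + u_{k+1}/2 for 1 ≤ k ≤ 168. This harmonic recurrence is solved by u_k = k/169, giving u_44 = 44/169.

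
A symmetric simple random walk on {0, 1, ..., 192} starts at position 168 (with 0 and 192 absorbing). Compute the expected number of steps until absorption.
E[τ | X_0 = 168] = 4032

Let v_k = E[τ | X_0 = k]. Boundary: v_0 = v_192 = 0. Recurrence: v_k = 1 + (v_{k-1} + v_{k+1})/2 for 1 ≤ k ≤ 191. The particular solution to v_k − (v_{k-1} + v_{k+1})/2 = 1 is v_k = −k^2. Adding homogeneous solution A + B k and matching boundaries gives v_k = k (192 − k). Substituting k = 168: v_168 = 168 · 24 = 4032.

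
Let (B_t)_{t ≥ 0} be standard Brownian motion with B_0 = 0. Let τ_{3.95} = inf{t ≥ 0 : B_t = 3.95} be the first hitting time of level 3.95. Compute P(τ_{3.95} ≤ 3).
P(τ_{3.95} ≤ 3) = 2(1 − Φ(3.95/√3)) = 2(1 − Φ(2.2805)) ≈ 0.0226

By the reflection principle for standard BM, P(τ_b ≤ t) = 2 · P(B_t ≥ b). Since B_t ~ N(0, t), P(B_t ≥ 3.95) = 1 − Φ(3.95/√t) = 1 − Φ(3.95/√3) = 1 − Φ(2.2805) ≈ 0.01129. Doubling: P(τ_{3.95} ≤ 3) ≈ 2 · 0.01129 = 0.02258 ≈ 0.0226.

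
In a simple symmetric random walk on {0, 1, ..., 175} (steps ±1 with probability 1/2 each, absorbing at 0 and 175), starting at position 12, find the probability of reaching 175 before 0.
P(hit 175 before 0) = 12/175

Let u_k = P(hit 175 before 0 | start at k). Then u_0 = 0, u_175 = 1, and u_k = u_{k-1}/2 + u_{k+1}/2 for 1 ≤ k ≤ 174. This harmonic recurrence is solved by u_k = k/175, giving u_12 = 12/175.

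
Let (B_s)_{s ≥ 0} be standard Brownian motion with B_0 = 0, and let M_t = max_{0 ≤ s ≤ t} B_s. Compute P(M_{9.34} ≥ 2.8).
P(M_{9.34} ≥ 2.8) = 2·P(B_{9.34} ≥ 2.8) = 2(1 − Φ(2.8/√9.34)) ≈ 0.3596

By the reflection principle for Brownian motion, P(M_t ≥ a) = 2 · P(B_t ≥ a) for a ≥ 0. Since B_t ~ N(0, t), P(B_t ≥ 2.8) = 1 − Φ(2.8/√t) = 1 − Φ(2.8/√9.34) = 1 − Φ(0.9162). So
  P(M_{9.34} ≥ 2.8) = 2(1 − Φ(0.9162)) ≈ 0.3596.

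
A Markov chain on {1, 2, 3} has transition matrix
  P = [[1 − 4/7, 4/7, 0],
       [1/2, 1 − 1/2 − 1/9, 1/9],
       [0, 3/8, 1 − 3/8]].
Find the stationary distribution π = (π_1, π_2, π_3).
π = (27/67, 216/469, 64/469)

This is a birth-death chain on three states, which satisfies detailed balance: π_1 · P_{12} = π_2 · P_{21} and π_2 · P_{23} = π_3 · P_{32}.
From π_1 · 4/7 = π_2 · 1/2: π_2/π_1 = (4/7)/(1/2) = 8/7.
From π_2 · 1/9 = π_3 · 3/8: π_3/π_2 = (1/9)/(3/8) = 8/27.
Take π_1 proportional to 1; then unnormalized π = (1, 8/7, 64/189). Normalize by dividing by the sum 67/27:
  π = (27/67, 216/469, 64/469).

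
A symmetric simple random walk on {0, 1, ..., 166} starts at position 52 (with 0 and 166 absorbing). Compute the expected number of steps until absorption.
E[τ | X_0 = 52] = 5928

Let v_k = E[τ | X_0 = k]. Boundary: v_0 = v_166 = 0. Recurrence: v_k = 1 + (v_{k-1} + v_{k+1})/2 for 1 ≤ k ≤ 165. The particular solution to v_k − (v_{k-1} + v_{k+1})/2 = 1 is v_k = −k^2. Adding homogeneous solution A + B k and matching boundaries gives v_k = k (166 − k). Substituting k = 52: v_52 = 52 · 114 = 5928.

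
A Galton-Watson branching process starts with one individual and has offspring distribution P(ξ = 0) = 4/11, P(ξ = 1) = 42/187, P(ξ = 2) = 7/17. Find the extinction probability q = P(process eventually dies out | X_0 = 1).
q = 68/77

The pgf is f(s) = 4/11 + 42/187·s + 7/17·s². The extinction probability q is the smallest fixed point of f in [0, 1]. Setting s = f(s):
  7/17·s² + (42/187 − 1)·s + 4/11 = 0
  7/17·s² − (4/11 + 7/17)·s + 4/11 = 0
which factors as (s − 1)·(7/17·s − 4/11) = 0, giving roots s = 1 and s = (4/11)/(7/17) = 68/77.
Mean offspring μ = 42/187 + 2·7/17 = 196/187 > 1 (supercritical), so q < 1. The extinction probability is the smaller root: q = (4/11)/(7/17) = 68/77.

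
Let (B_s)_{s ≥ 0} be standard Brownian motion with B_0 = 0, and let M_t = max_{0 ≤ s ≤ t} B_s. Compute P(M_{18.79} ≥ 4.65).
P(M_{18.79} ≥ 4.65) = 2·P(B_{18.79} ≥ 4.65) = 2(1 − Φ(4.65/√18.79)) ≈ 0.2834

By the reflection principle for Brownian motion, P(M_t ≥ a) = 2 · P(B_t ≥ a) for a ≥ 0. Since B_t ~ N(0, t), P(B_t ≥ 4.65) = 1 − Φ(4.65/√t) = 1 − Φ(4.65/√18.79) = 1 − Φ(1.0727). So
  P(M_{18.79} ≥ 4.65) = 2(1 − Φ(1.0727)) ≈ 0.2834.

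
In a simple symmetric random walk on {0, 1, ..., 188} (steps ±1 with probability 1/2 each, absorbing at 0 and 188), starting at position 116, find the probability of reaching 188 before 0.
P(hit 188 before 0) = 116/188 = 29/47

Let u_k = P(hit 188 before 0 | start at k). Then u_0 = 0, u_188 = 1, and u_k = u_{k-1}/2 + u_{k+1}/2 for 1 ≤ k ≤ 187. This harmonic recurrence is solved by u_k = k/188, giving u_116 = 116/188 = 29/47.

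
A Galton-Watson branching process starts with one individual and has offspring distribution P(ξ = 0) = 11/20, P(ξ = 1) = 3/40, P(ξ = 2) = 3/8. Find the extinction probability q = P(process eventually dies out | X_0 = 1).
q = 1

Mean offspring μ = 0·11/20 + 1·3/40 + 2·3/8 = 33/40 ≤ 1. For μ ≤ 1 with offspring not concentrated at 1, the Galton-Watson process goes extinct almost surely, so q = 1.
(Algebraic check: The pgf is f(s) = 11/20 + 3/40·s + 3/8·s². The extinction probability q is the smallest fixed point of f in [0, 1]. Setting s = f(s):
  3/8·s² + (3/40 − 1)·s + 11/20 = 0
  3/8·s² − (11/20 + 3/8)·s + 11/20 = 0
which factors as (s − 1)·(3/8·s − 11/20) = 0, giving roots s = 1 and s = (11/20)/(3/8) = 22/15. Since 22/15 ≥ 1, the smallest root in [0, 1] is s = 1.)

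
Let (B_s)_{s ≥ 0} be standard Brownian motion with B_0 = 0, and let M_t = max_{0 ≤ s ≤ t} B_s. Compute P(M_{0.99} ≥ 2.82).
P(M_{0.99} ≥ 2.82) = 2·P(B_{0.99} ≥ 2.82) = 2(1 − Φ(2.82/√0.99)) ≈ 0.0046

By the reflection principle for Brownian motion, P(M_t ≥ a) = 2 · P(B_t ≥ a) for a ≥ 0. Since B_t ~ N(0, t), P(B_t ≥ 2.82) = 1 − Φ(2.82/√t) = 1 − Φ(2.82/√0.99) = 1 − Φ(2.8342). So
  P(M_{0.99} ≥ 2.82) = 2(1 − Φ(2.8342)) ≈ 0.0046.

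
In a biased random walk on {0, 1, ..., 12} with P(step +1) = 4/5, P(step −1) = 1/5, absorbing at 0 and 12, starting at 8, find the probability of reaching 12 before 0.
P(hit 12 before 0) = (1 − (1/4)^8) / (1 − (1/4)^12) = 65792/65793

Let u_k denote P(reach 12 before 0 | start at k). Boundary: u_0 = 0, u_12 = 1. Recurrence: u_k = 4/5·u_{k+1} + 1/5·u_{k-1} for 1 ≤ k ≤ 11. Try u_k = A + B·r^k with r = q/p = (1/5)/(4/5) = 1/4. Substitution satisfies the recurrence; boundary conditions give:
  u_k = (1 − r^k) / (1 − r^N) = (1 − (1/4)^8) / (1 − (1/4)^12) = 65792/65793.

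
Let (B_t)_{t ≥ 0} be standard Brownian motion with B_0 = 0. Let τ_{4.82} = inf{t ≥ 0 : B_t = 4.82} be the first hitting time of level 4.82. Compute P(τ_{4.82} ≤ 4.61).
P(τ_{4.82} ≤ 4.61) = 2(1 − Φ(4.82/√4.61)) = 2(1 − Φ(2.2449)) ≈ 0.0248

By the reflection principle for standard BM, P(τ_b ≤ t) = 2 · P(B_t ≥ b). Since B_t ~ N(0, t), P(B_t ≥ 4.82) = 1 − Φ(4.82/√t) = 1 − Φ(4.82/√4.61) = 1 − Φ(2.2449) ≈ 0.01239. Doubling: P(τ_{4.82} ≤ 4.61) ≈ 2 · 0.01239 = 0.02478 ≈ 0.0248.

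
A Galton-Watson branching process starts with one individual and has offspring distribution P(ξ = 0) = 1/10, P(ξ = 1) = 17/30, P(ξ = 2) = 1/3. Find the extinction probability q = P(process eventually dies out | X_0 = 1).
q = 3/10

The pgf is f(s) = 1/10 + 17/30·s + 1/3·s². The extinction probability q is the smallest fixed point of f in [0, 1]. Setting s = f(s):
  1/3·s² + (17/30 − 1)·s + 1/10 = 0
  1/3·s² − (1/10 + 1/3)·s + 1/10 = 0
which factors as (s − 1)·(1/3·s − 1/10) = 0, giving roots s = 1 and s = (1/10)/(1/3) = 3/10.
Mean offspring μ = 17/30 + 2·1/3 = 37/30 > 1 (supercritical), so q < 1. The extinction probability is the smaller root: q = (1/10)/(1/3) = 3/10.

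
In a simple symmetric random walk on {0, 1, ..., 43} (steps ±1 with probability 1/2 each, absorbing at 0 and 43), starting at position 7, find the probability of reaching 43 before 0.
P(hit 43 before 0) = 7/43

Let u_k = P(hit 43 before 0 | start at k). Then u_0 = 0, u_43 = 1, and u_k = u_{k-1}/2 + u_{k+1}/2 for 1 ≤ k ≤ 42. This harmonic recurrence is solved by u_k = k/43, giving u_7 = 7/43.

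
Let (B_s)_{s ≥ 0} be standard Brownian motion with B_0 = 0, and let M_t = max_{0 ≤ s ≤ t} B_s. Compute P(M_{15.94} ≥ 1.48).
P(M_{15.94} ≥ 1.48) = 2·P(B_{15.94} ≥ 1.48) = 2(1 − Φ(1.48/√15.94)) ≈ 0.7109

By the reflection principle for Brownian motion, P(M_t ≥ a) = 2 · P(B_t ≥ a) for a ≥ 0. Since B_t ~ N(0, t), P(B_t ≥ 1.48) = 1 − Φ(1.48/√t) = 1 − Φ(1.48/√15.94) = 1 − Φ(0.3707). So
  P(M_{15.94} ≥ 1.48) = 2(1 − Φ(0.3707)) ≈ 0.7109.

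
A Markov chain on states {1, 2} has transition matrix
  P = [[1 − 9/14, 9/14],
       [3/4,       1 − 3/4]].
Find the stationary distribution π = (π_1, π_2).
π_1 = 7/13, π_2 = 6/13

Solve πP = π with π_1 + π_2 = 1. From πP = π: π_1 · (1 − 9/14) + π_2 · 3/4 = π_1 ⇒ π_2 · 3/4 = π_1 · 9/14 ⇒ π_2/π_1 = (9/14)/(3/4) = 6/7. Together with π_1 + π_2 = 1:
  π_1 = (3/4)/(9/14 + 3/4) = (3/4)/(39/28) = 7/13,
  π_2 = (9/14)/(9/14 + 3/4) = (9/14)/(39/28) = 6/13.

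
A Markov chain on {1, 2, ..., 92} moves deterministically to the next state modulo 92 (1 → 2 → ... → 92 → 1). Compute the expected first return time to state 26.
E[T_26 | X_0 = 26] = 92

The chain cycles deterministically, so starting at state 26 it returns in exactly 92 steps. Equivalently, the stationary distribution is uniform π_j = 1/92 for every state j, so by Kac's formula E[T_26] = 1/π_26 = 92.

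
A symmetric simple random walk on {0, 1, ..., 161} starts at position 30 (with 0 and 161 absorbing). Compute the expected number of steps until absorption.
E[τ | X_0 = 30] = 3930

Let v_k = E[τ | X_0 = k]. Boundary: v_0 = v_161 = 0. Recurrence: v_k = 1 + (v_{k-1} + v_{k+1})/2 for 1 ≤ k ≤ 160. The particular solution to v_k − (v_{k-1} + v_{k+1})/2 = 1 is v_k = −k^2. Adding homogeneous solution A + B k and matching boundaries gives v_k = k (161 − k). Substituting k = 30: v_30 = 30 · 131 = 3930.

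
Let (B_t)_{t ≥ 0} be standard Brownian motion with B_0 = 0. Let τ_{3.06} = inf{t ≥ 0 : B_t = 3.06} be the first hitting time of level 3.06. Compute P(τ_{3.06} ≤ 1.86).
P(τ_{3.06} ≤ 1.86) = 2(1 − Φ(3.06/√1.86)) = 2(1 − Φ(2.2437)) ≈ 0.0249

By the reflection principle for standard BM, P(τ_b ≤ t) = 2 · P(B_t ≥ b). Since B_t ~ N(0, t), P(B_t ≥ 3.06) = 1 − Φ(3.06/√t) = 1 − Φ(3.06/√1.86) = 1 − Φ(2.2437) ≈ 0.01243. Doubling: P(τ_{3.06} ≤ 1.86) ≈ 2 · 0.01243 = 0.02486 ≈ 0.0249.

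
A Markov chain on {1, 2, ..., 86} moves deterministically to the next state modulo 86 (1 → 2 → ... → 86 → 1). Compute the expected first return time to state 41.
E[T_41 | X_0 = 41] = 86

The chain cycles deterministically, so starting at state 41 it returns in exactly 86 steps. Equivalently, the stationary distribution is uniform π_j = 1/86 for every state j, so by Kac's formula E[T_41] = 1/π_41 = 86.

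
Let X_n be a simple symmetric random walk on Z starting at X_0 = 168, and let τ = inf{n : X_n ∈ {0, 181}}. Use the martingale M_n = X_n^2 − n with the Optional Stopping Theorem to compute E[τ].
E[τ] = 2184

M_n = X_n^2 − n is a martingale (since E[X_{n+1}^2 | F_n] = X_n^2 + 1). By OST (τ has finite mean in a bounded region), E[M_τ] = E[M_0] = X_0^2 − 0 = 168^2 = 28224. Also E[M_τ] = E[X_τ^2] − E[τ]. The walk exits at 0 or 181, with P(hit 181 first) = 168/181, so E[X_τ^2] = 181^2 · 168/181 + 0 = 30408. Thus E[τ] = E[X_τ^2] − E[M_τ] = 30408 − 28224 = 2184 = 168(181 − 168) = 2184.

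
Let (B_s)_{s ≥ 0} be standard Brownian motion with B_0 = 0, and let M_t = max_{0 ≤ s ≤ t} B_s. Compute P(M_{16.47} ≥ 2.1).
P(M_{16.47} ≥ 2.1) = 2·P(B_{16.47} ≥ 2.1) = 2(1 − Φ(2.1/√16.47)) ≈ 0.6048

By the reflection principle for Brownian motion, P(M_t ≥ a) = 2 · P(B_t ≥ a) for a ≥ 0. Since B_t ~ N(0, t), P(B_t ≥ 2.1) = 1 − Φ(2.1/√t) = 1 − Φ(2.1/√16.47) = 1 − Φ(0.5175). So
  P(M_{16.47} ≥ 2.1) = 2(1 − Φ(0.5175)) ≈ 0.6048.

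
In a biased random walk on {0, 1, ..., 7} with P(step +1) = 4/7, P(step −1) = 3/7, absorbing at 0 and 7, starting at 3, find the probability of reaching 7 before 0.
P(hit 7 before 0) = (1 − (3/4)^3) / (1 − (3/4)^7) = 9472/14197

Let u_k denote P(reach 7 before 0 | start at k). Boundary: u_0 = 0, u_7 = 1. Recurrence: u_k = 4/7·u_{k+1} + 3/7·u_{k-1} for 1 ≤ k ≤ 6. Try u_k = A + B·r^k with r = q/p = (3/7)/(4/7) = 3/4. Substitution satisfies the recurrence; boundary conditions give:
  u_k = (1 − r^k) / (1 − r^N) = (1 − (3/4)^3) / (1 − (3/4)^7) = 9472/14197.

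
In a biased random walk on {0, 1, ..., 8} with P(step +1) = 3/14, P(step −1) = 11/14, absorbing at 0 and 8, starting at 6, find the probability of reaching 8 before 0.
P(hit 8 before 0) = (1 − (11/3)^6) / (1 − (11/3)^8) = 142299/1913860

Let u_k denote P(reach 8 before 0 | start at k). Boundary: u_0 = 0, u_8 = 1. Recurrence: u_k = 3/14·u_{k+1} + 11/14·u_{k-1} for 1 ≤ k ≤ 7. Try u_k = A + B·r^k with r = q/p = (11/14)/(3/14) = 11/3. Substitution satisfies the recurrence; boundary conditions give:
  u_k = (1 − r^k) / (1 − r^N) = (1 − (11/3)^6) / (1 − (11/3)^8) = 142299/1913860.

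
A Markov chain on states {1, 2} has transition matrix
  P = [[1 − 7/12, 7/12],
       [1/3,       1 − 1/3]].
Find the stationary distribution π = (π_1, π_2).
π_1 = 4/11, π_2 = 7/11

Solve πP = π with π_1 + π_2 = 1. From πP = π: π_1 · (1 − 7/12) + π_2 · 1/3 = π_1 ⇒ π_2 · 1/3 = π_1 · 7/12 ⇒ π_2/π_1 = (7/12)/(1/3) = 7/4. Together with π_1 + π_2 = 1:
  π_1 = (1/3)/(7/12 + 1/3) = (1/3)/(11/12) = 4/11,
  π_2 = (7/12)/(7/12 + 1/3) = (7/12)/(11/12) = 7/11.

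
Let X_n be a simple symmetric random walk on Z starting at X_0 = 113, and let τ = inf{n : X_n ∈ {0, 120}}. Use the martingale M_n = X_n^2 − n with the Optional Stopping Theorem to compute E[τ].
E[τ] = 791

M_n = X_n^2 − n is a martingale (since E[X_{n+1}^2 | F_n] = X_n^2 + 1). By OST (τ has finite mean in a bounded region), E[M_τ] = E[M_0] = X_0^2 − 0 = 113^2 = 12769. Also E[M_τ] = E[X_τ^2] − E[τ]. The walk exits at 0 or 120, with P(hit 120 first) = 113/120, so E[X_τ^2] = 120^2 · 113/120 + 0 = 13560. Thus E[τ] = E[X_τ^2] − E[M_τ] = 13560 − 12769 = 791 = 113(120 − 113) = 791.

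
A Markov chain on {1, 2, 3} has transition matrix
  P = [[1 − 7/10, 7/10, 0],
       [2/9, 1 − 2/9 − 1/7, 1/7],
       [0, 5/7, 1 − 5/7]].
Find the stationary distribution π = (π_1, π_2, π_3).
π = (50/239, 315/478, 63/478)

This is a birth-death chain on three states, which satisfies detailed balance: π_1 · P_{12} = π_2 · P_{21} and π_2 · P_{23} = π_3 · P_{32}.
From π_1 · 7/10 = π_2 · 2/9: π_2/π_1 = (7/10)/(2/9) = 63/20.
From π_2 · 1/7 = π_3 · 5/7: π_3/π_2 = (1/7)/(5/7) = 1/5.
Take π_1 proportional to 1; then unnormalized π = (1, 63/20, 63/100). Normalize by dividing by the sum 239/50:
  π = (50/239, 315/478, 63/478).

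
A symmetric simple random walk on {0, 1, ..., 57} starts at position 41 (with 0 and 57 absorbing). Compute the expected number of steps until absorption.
E[τ | X_0 = 41] = 656

Let v_k = E[τ | X_0 = k]. Boundary: v_0 = v_57 = 0. Recurrence: v_k = 1 + (v_{k-1} + v_{k+1})/2 for 1 ≤ k ≤ 56. The particular solution to v_k − (v_{k-1} + v_{k+1})/2 = 1 is v_k = −k^2. Adding homogeneous solution A + B k and matching boundaries gives v_k = k (57 − k). Substituting k = 41: v_41 = 41 · 16 = 656.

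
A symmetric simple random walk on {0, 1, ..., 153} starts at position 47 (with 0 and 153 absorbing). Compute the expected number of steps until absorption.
E[τ | X_0 = 47] = 4982

Let v_k = E[τ | X_0 = k]. Boundary: v_0 = v_153 = 0. Recurrence: v_k = 1 + (v_{k-1} + v_{k+1})/2 for 1 ≤ k ≤ 152. The particular solution to v_k − (v_{k-1} + v_{k+1})/2 = 1 is v_k = −k^2. Adding homogeneous solution A + B k and matching boundaries gives v_k = k (153 − k). Substituting k = 47: v_47 = 47 · 106 = 4982.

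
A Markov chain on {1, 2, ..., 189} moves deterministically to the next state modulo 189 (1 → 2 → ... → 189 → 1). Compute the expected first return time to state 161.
E[T_161 | X_0 = 161] = 189

The chain cycles deterministically, so starting at state 161 it returns in exactly 189 steps. Equivalently, the stationary distribution is uniform π_j = 1/189 for every state j, so by Kac's formula E[T_161] = 1/π_161 = 189.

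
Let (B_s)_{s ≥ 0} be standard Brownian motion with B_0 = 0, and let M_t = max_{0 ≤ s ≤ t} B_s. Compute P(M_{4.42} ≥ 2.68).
P(M_{4.42} ≥ 2.68) = 2·P(B_{4.42} ≥ 2.68) = 2(1 − Φ(2.68/√4.42)) ≈ 0.2024

By the reflection principle for Brownian motion, P(M_t ≥ a) = 2 · P(B_t ≥ a) for a ≥ 0. Since B_t ~ N(0, t), P(B_t ≥ 2.68) = 1 − Φ(2.68/√t) = 1 − Φ(2.68/√4.42) = 1 − Φ(1.2747). So
  P(M_{4.42} ≥ 2.68) = 2(1 − Φ(1.2747)) ≈ 0.2024.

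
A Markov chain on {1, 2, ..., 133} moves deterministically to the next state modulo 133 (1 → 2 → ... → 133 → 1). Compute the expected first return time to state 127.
E[T_127 | X_0 = 127] = 133

The chain cycles deterministically, so starting at state 127 it returns in exactly 133 steps. Equivalently, the stationary distribution is uniform π_j = 1/133 for every state j, so by Kac's formula E[T_127] = 1/π_127 = 133.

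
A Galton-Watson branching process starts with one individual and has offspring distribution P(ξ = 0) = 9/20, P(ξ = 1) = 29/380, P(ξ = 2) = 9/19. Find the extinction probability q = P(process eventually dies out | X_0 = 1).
q = 19/20

The pgf is f(s) = 9/20 + 29/380·s + 9/19·s². The extinction probability q is the smallest fixed point of f in [0, 1]. Setting s = f(s):
  9/19·s² + (29/380 − 1)·s + 9/20 = 0
  9/19·s² − (9/20 + 9/19)·s + 9/20 = 0
which factors as (s − 1)·(9/19·s − 9/20) = 0, giving roots s = 1 and s = (9/20)/(9/19) = 19/20.
Mean offspring μ = 29/380 + 2·9/19 = 389/380 > 1 (supercritical), so q < 1. The extinction probability is the smaller root: q = (9/20)/(9/19) = 19/20.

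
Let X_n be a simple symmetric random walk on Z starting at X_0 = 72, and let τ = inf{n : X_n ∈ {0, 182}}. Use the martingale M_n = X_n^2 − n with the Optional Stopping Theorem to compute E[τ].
E[τ] = 7920

M_n = X_n^2 − n is a martingale (since E[X_{n+1}^2 | F_n] = X_n^2 + 1). By OST (τ has finite mean in a bounded region), E[M_τ] = E[M_0] = X_0^2 − 0 = 72^2 = 5184. Also E[M_τ] = E[X_τ^2] − E[τ]. The walk exits at 0 or 182, with P(hit 182 first) = 72/182, so E[X_τ^2] = 182^2 · 72/182 + 0 = 13104. Thus E[τ] = E[X_τ^2] − E[M_τ] = 13104 − 5184 = 7920 = 72(182 − 72) = 7920.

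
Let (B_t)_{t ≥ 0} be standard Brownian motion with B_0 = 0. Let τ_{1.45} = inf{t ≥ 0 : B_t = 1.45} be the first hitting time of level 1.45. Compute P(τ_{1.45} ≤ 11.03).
P(τ_{1.45} ≤ 11.03) = 2(1 − Φ(1.45/√11.03)) = 2(1 − Φ(0.4366)) ≈ 0.6624

By the reflection principle for standard BM, P(τ_b ≤ t) = 2 · P(B_t ≥ b). Since B_t ~ N(0, t), P(B_t ≥ 1.45) = 1 − Φ(1.45/√t) = 1 − Φ(1.45/√11.03) = 1 − Φ(0.4366) ≈ 0.33120. Doubling: P(τ_{1.45} ≤ 11.03) ≈ 2 · 0.33120 = 0.66240 ≈ 0.6624.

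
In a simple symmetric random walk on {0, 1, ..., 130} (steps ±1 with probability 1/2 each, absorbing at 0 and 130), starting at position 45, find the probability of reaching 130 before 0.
P(hit 130 before 0) = 45/130 = 9/26

Let u_k = P(hit 130 before 0 | start at k). Then u_0 = 0, u_130 = 1, and u_k = u_{k-1}/2 + u_{k+1}/2 for 1 ≤ k ≤ 129. This harmonic recurrence is solved by u_k = k/130, giving u_45 = 45/130 = 9/26.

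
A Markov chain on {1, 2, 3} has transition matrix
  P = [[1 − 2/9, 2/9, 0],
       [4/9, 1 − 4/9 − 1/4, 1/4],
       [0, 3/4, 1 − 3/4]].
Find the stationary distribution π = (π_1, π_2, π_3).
π = (3/5, 3/10, 1/10)

This is a birth-death chain on three states, which satisfies detailed balance: π_1 · P_{12} = π_2 · P_{21} and π_2 · P_{23} = π_3 · P_{32}.
From π_1 · 2/9 = π_2 · 4/9: π_2/π_1 = (2/9)/(4/9) = 1/2.
From π_2 · 1/4 = π_3 · 3/4: π_3/π_2 = (1/4)/(3/4) = 1/3.
Take π_1 proportional to 1; then unnormalized π = (1, 1/2, 1/6). Normalize by dividing by the sum 5/3:
  π = (3/5, 3/10, 1/10).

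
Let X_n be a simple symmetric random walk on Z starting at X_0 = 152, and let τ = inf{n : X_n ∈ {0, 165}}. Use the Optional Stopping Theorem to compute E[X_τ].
E[X_τ] = 152

X_n is a martingale and τ is a bounded-mean stopping time (indeed τ is finite a.s. with bounded expectation since the walk is in a bounded region). By the OST, E[X_τ] = E[X_0] = 152. Equivalently: E[X_τ] = 165 · P(hit 165 first) + 0 · P(hit 0 first) = 165 · (152/165) = 152.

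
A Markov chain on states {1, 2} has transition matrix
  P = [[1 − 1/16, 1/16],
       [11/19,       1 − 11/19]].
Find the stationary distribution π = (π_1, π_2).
π_1 = 176/195, π_2 = 19/195

Solve πP = π with π_1 + π_2 = 1. From πP = π: π_1 · (1 − 1/16) + π_2 · 11/19 = π_1 ⇒ π_2 · 11/19 = π_1 · 1/16 ⇒ π_2/π_1 = (1/16)/(11/19) = 19/176. Together with π_1 + π_2 = 1:
  π_1 = (11/19)/(1/16 + 11/19) = (11/19)/(195/304) = 176/195,
  π_2 = (1/16)/(1/16 + 11/19) = (1/16)/(195/304) = 19/195.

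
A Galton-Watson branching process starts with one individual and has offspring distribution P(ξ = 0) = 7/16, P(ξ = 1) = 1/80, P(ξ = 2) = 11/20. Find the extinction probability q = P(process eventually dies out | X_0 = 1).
q = 35/44

The pgf is f(s) = 7/16 + 1/80·s + 11/20·s². The extinction probability q is the smallest fixed point of f in [0, 1]. Setting s = f(s):
  11/20·s² + (1/80 − 1)·s + 7/16 = 0
  11/20·s² − (7/16 + 11/20)·s + 7/16 = 0
which factors as (s − 1)·(11/20·s − 7/16) = 0, giving roots s = 1 and s = (7/16)/(11/20) = 35/44.
Mean offspring μ = 1/80 + 2·11/20 = 89/80 > 1 (supercritical), so q < 1. The extinction probability is the smaller root: q = (7/16)/(11/20) = 35/44.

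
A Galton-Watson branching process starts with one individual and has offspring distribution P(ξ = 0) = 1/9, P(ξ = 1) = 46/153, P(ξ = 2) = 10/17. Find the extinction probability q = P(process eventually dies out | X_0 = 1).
q = 17/90

The pgf is f(s) = 1/9 + 46/153·s + 10/17·s². The extinction probability q is the smallest fixed point of f in [0, 1]. Setting s = f(s):
  10/17·s² + (46/153 − 1)·s + 1/9 = 0
  10/17·s² − (1/9 + 10/17)·s + 1/9 = 0
which factors as (s − 1)·(10/17·s − 1/9) = 0, giving roots s = 1 and s = (1/9)/(10/17) = 17/90.
Mean offspring μ = 46/153 + 2·10/17 = 226/153 > 1 (supercritical), so q < 1. The extinction probability is the smaller root: q = (1/9)/(10/17) = 17/90.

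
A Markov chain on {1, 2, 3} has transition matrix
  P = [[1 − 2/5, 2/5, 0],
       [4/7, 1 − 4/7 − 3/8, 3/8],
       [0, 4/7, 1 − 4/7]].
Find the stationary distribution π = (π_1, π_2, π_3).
π = (320/691, 224/691, 147/691)

This is a birth-death chain on three states, which satisfies detailed balance: π_1 · P_{12} = π_2 · P_{21} and π_2 · P_{23} = π_3 · P_{32}.
From π_1 · 2/5 = π_2 · 4/7: π_2/π_1 = (2/5)/(4/7) = 7/10.
From π_2 · 3/8 = π_3 · 4/7: π_3/π_2 = (3/8)/(4/7) = 21/32.
Take π_1 proportional to 1; then unnormalized π = (1, 7/10, 147/320). Normalize by dividing by the sum 691/320:
  π = (320/691, 224/691, 147/691).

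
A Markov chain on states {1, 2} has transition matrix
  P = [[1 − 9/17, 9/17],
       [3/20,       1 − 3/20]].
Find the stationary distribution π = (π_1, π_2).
π_1 = 17/77, π_2 = 60/77

Solve πP = π with π_1 + π_2 = 1. From πP = π: π_1 · (1 − 9/17) + π_2 · 3/20 = π_1 ⇒ π_2 · 3/20 = π_1 · 9/17 ⇒ π_2/π_1 = (9/17)/(3/20) = 60/17. Together with π_1 + π_2 = 1:
  π_1 = (3/20)/(9/17 + 3/20) = (3/20)/(231/340) = 17/77,
  π_2 = (9/17)/(9/17 + 3/20) = (9/17)/(231/340) = 60/77.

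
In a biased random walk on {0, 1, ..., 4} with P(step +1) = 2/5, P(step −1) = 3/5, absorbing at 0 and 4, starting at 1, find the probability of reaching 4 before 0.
P(hit 4 before 0) = (1 − (3/2)^1) / (1 − (3/2)^4) = 8/65

Let u_k denote P(reach 4 before 0 | start at k). Boundary: u_0 = 0, u_4 = 1. Recurrence: u_k = 2/5·u_{k+1} + 3/5·u_{k-1} for 1 ≤ k ≤ 3. Try u_k = A + B·r^k with r = q/p = (3/5)/(2/5) = 3/2. Substitution satisfies the recurrence; boundary conditions give:
  u_k = (1 − r^k) / (1 − r^N) = (1 − (3/2)^1) / (1 − (3/2)^4) = 8/65.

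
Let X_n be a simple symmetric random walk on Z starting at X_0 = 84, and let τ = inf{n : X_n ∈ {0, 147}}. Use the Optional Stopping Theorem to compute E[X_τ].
E[X_τ] = 84

X_n is a martingale and τ is a bounded-mean stopping time (indeed τ is finite a.s. with bounded expectation since the walk is in a bounded region). By the OST, E[X_τ] = E[X_0] = 84. Equivalently: E[X_τ] = 147 · P(hit 147 first) + 0 · P(hit 0 first) = 147 · (84/147) = 84.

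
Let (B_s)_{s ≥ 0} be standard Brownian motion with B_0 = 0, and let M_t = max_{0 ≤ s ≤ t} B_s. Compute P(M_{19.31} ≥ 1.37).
P(M_{19.31} ≥ 1.37) = 2·P(B_{19.31} ≥ 1.37) = 2(1 − Φ(1.37/√19.31)) ≈ 0.7552

By the reflection principle for Brownian motion, P(M_t ≥ a) = 2 · P(B_t ≥ a) for a ≥ 0. Since B_t ~ N(0, t), P(B_t ≥ 1.37) = 1 − Φ(1.37/√t) = 1 − Φ(1.37/√19.31) = 1 − Φ(0.3118). So
  P(M_{19.31} ≥ 1.37) = 2(1 − Φ(0.3118)) ≈ 0.7552.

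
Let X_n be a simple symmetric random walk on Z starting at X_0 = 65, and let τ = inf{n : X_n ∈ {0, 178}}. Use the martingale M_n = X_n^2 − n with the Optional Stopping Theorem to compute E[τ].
E[τ] = 7345

M_n = X_n^2 − n is a martingale (since E[X_{n+1}^2 | F_n] = X_n^2 + 1). By OST (τ has finite mean in a bounded region), E[M_τ] = E[M_0] = X_0^2 − 0 = 65^2 = 4225. Also E[M_τ] = E[X_τ^2] − E[τ]. The walk exits at 0 or 178, with P(hit 178 first) = 65/178, so E[X_τ^2] = 178^2 · 65/178 + 0 = 11570. Thus E[τ] = E[X_τ^2] − E[M_τ] = 11570 − 4225 = 7345 = 65(178 − 65) = 7345.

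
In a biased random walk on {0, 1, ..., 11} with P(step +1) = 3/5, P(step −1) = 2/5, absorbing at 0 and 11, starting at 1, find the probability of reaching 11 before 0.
P(hit 11 before 0) = (1 − (2/3)^1) / (1 − (2/3)^11) = 59049/175099

Let u_k denote P(reach 11 before 0 | start at k). Boundary: u_0 = 0, u_11 = 1. Recurrence: u_k = 3/5·u_{k+1} + 2/5·u_{k-1} for 1 ≤ k ≤ 10. Try u_k = A + B·r^k with r = q/p = (2/5)/(3/5) = 2/3. Substitution satisfies the recurrence; boundary conditions give:
  u_k = (1 − r^k) / (1 − r^N) = (1 − (2/3)^1) / (1 − (2/3)^11) = 59049/175099.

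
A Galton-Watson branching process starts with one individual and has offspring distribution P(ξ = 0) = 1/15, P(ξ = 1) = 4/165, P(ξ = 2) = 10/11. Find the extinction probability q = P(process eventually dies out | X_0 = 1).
q = 11/150

The pgf is f(s) = 1/15 + 4/165·s + 10/11·s². The extinction probability q is the smallest fixed point of f in [0, 1]. Setting s = f(s):
  10/11·s² + (4/165 − 1)·s + 1/15 = 0
  10/11·s² − (1/15 + 10/11)·s + 1/15 = 0
which factors as (s − 1)·(10/11·s − 1/15) = 0, giving roots s = 1 and s = (1/15)/(10/11) = 11/150.
Mean offspring μ = 4/165 + 2·10/11 = 304/165 > 1 (supercritical), so q < 1. The extinction probability is the smaller root: q = (1/15)/(10/11) = 11/150.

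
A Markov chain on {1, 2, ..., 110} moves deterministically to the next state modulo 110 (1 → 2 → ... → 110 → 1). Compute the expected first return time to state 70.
E[T_70 | X_0 = 70] = 110

The chain cycles deterministically, so starting at state 70 it returns in exactly 110 steps. Equivalently, the stationary distribution is uniform π_j = 1/110 for every state j, so by Kac's formula E[T_70] = 1/π_70 = 110.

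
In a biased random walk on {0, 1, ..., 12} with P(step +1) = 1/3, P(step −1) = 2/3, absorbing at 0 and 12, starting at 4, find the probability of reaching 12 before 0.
P(hit 12 before 0) = (1 − (2)^4) / (1 − (2)^12) = 1/273

Let u_k denote P(reach 12 before 0 | start at k). Boundary: u_0 = 0, u_12 = 1. Recurrence: u_k = 1/3·u_{k+1} + 2/3·u_{k-1} for 1 ≤ k ≤ 11. Try u_k = A + B·r^k with r = q/p = (2/3)/(1/3) = 2. Substitution satisfies the recurrence; boundary conditions give:
  u_k = (1 − r^k) / (1 − r^N) = (1 − (2)^4) / (1 − (2)^12) = 1/273.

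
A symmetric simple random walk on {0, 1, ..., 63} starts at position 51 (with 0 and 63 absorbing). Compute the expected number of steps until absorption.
E[τ | X_0 = 51] = 612

Let v_k = E[τ | X_0 = k]. Boundary: v_0 = v_63 = 0. Recurrence: v_k = 1 + (v_{k-1} + v_{k+1})/2 for 1 ≤ k ≤ 62. The particular solution to v_k − (v_{k-1} + v_{k+1})/2 = 1 is v_k = −k^2. Adding homogeneous solution A + B k and matching boundaries gives v_k = k (63 − k). Substituting k = 51: v_51 = 51 · 12 = 612.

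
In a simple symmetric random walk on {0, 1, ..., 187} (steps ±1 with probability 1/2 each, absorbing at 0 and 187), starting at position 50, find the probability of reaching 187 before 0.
P(hit 187 before 0) = 50/187

Let u_k = P(hit 187 before 0 | start at k). Then u_0 = 0, u_187 = 1, and u_k = u_{k-1}/2 + u_{k+1}/2 for 1 ≤ k ≤ 186. This harmonic recurrence is solved by u_k = k/187, giving u_50 = 50/187.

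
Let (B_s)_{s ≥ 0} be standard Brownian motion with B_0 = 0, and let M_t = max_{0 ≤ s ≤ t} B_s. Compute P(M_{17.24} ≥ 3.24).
P(M_{17.24} ≥ 3.24) = 2·P(B_{17.24} ≥ 3.24) = 2(1 − Φ(3.24/√17.24)) ≈ 0.4352

By the reflection principle for Brownian motion, P(M_t ≥ a) = 2 · P(B_t ≥ a) for a ≥ 0. Since B_t ~ N(0, t), P(B_t ≥ 3.24) = 1 − Φ(3.24/√t) = 1 − Φ(3.24/√17.24) = 1 − Φ(0.7803). So
  P(M_{17.24} ≥ 3.24) = 2(1 − Φ(0.7803)) ≈ 0.4352.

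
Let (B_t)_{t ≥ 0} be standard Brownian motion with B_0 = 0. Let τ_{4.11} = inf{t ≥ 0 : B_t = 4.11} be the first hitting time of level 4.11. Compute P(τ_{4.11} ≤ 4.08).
P(τ_{4.11} ≤ 4.08) = 2(1 − Φ(4.11/√4.08)) = 2(1 − Φ(2.0348)) ≈ 0.0419

By the reflection principle for standard BM, P(τ_b ≤ t) = 2 · P(B_t ≥ b). Since B_t ~ N(0, t), P(B_t ≥ 4.11) = 1 − Φ(4.11/√t) = 1 − Φ(4.11/√4.08) = 1 − Φ(2.0348) ≈ 0.02094. Doubling: P(τ_{4.11} ≤ 4.08) ≈ 2 · 0.02094 = 0.04188 ≈ 0.0419.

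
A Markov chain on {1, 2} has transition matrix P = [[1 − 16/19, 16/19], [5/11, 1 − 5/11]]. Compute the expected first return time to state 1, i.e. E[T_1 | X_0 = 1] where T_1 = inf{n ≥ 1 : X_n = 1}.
E[T_1 | X_0 = 1] = 1/π_1 = 271/95

For an irreducible recurrent Markov chain with stationary distribution π, E[T_i | X_0 = i] = 1/π_i (Kac's formula). Here π_1 = (5/11)/(16/19 + 5/11) = (5/11)/(271/209) = 95/271, so E[T_1 | X_0 = 1] = 1/π_1 = (16/19 + 5/11)/(5/11) = (271/209)/(5/11) = 271/95.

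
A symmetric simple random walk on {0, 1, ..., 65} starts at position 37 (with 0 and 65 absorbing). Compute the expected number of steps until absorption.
E[τ | X_0 = 37] = 1036

Let v_k = E[τ | X_0 = k]. Boundary: v_0 = v_65 = 0. Recurrence: v_k = 1 + (v_{k-1} + v_{k+1})/2 for 1 ≤ k ≤ 64. The particular solution to v_k − (v_{k-1} + v_{k+1})/2 = 1 is v_k = −k^2. Adding homogeneous solution A + B k and matching boundaries gives v_k = k (65 − k). Substituting k = 37: v_37 = 37 · 28 = 1036.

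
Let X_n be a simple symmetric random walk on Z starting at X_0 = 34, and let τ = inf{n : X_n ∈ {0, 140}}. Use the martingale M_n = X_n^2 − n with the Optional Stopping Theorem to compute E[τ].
E[τ] = 3604

M_n = X_n^2 − n is a martingale (since E[X_{n+1}^2 | F_n] = X_n^2 + 1). By OST (τ has finite mean in a bounded region), E[M_τ] = E[M_0] = X_0^2 − 0 = 34^2 = 1156. Also E[M_τ] = E[X_τ^2] − E[τ]. The walk exits at 0 or 140, with P(hit 140 first) = 34/140, so E[X_τ^2] = 140^2 · 34/140 + 0 = 4760. Thus E[τ] = E[X_τ^2] − E[M_τ] = 4760 − 1156 = 3604 = 34(140 − 34) = 3604.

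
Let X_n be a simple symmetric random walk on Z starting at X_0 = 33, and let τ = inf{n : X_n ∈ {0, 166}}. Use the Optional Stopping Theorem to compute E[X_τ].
E[X_τ] = 33

X_n is a martingale and τ is a bounded-mean stopping time (indeed τ is finite a.s. with bounded expectation since the walk is in a bounded region). By the OST, E[X_τ] = E[X_0] = 33. Equivalently: E[X_τ] = 166 · P(hit 166 first) + 0 · P(hit 0 first) = 166 · (33/166) = 33.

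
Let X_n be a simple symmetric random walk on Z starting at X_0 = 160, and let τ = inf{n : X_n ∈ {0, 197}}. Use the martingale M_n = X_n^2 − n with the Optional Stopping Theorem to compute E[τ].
E[τ] = 5920

M_n = X_n^2 − n is a martingale (since E[X_{n+1}^2 | F_n] = X_n^2 + 1). By OST (τ has finite mean in a bounded region), E[M_τ] = E[M_0] = X_0^2 − 0 = 160^2 = 25600. Also E[M_τ] = E[X_τ^2] − E[τ]. The walk exits at 0 or 197, with P(hit 197 first) = 160/197, so E[X_τ^2] = 197^2 · 160/197 + 0 = 31520. Thus E[τ] = E[X_τ^2] − E[M_τ] = 31520 − 25600 = 5920 = 160(197 − 160) = 5920.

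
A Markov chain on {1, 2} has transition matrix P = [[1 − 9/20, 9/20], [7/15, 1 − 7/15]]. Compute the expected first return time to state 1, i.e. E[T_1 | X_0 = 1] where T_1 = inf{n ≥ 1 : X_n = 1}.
E[T_1 | X_0 = 1] = 1/π_1 = 55/28

For an irreducible recurrent Markov chain with stationary distribution π, E[T_i | X_0 = i] = 1/π_i (Kac's formula). Here π_1 = (7/15)/(9/20 + 7/15) = (7/15)/(11/12) = 28/55, so E[T_1 | X_0 = 1] = 1/π_1 = (9/20 + 7/15)/(7/15) = (11/12)/(7/15) = 55/28.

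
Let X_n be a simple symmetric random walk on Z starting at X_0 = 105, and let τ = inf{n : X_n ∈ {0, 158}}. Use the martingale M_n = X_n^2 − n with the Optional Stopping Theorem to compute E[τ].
E[τ] = 5565

M_n = X_n^2 − n is a martingale (since E[X_{n+1}^2 | F_n] = X_n^2 + 1). By OST (τ has finite mean in a bounded region), E[M_τ] = E[M_0] = X_0^2 − 0 = 105^2 = 11025. Also E[M_τ] = E[X_τ^2] − E[τ]. The walk exits at 0 or 158, with P(hit 158 first) = 105/158, so E[X_τ^2] = 158^2 · 105/158 + 0 = 16590. Thus E[τ] = E[X_τ^2] − E[M_τ] = 16590 − 11025 = 5565 = 105(158 − 105) = 5565.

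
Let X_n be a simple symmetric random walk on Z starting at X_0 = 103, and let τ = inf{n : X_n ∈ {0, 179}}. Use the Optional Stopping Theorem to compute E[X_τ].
E[X_τ] = 103

X_n is a martingale and τ is a bounded-mean stopping time (indeed τ is finite a.s. with bounded expectation since the walk is in a bounded region). By the OST, E[X_τ] = E[X_0] = 103. Equivalently: E[X_τ] = 179 · P(hit 179 first) + 0 · P(hit 0 first) = 179 · (103/179) = 103.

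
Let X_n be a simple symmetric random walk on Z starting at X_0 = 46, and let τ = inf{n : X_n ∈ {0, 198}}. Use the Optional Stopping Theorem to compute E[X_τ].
E[X_τ] = 46

X_n is a martingale and τ is a bounded-mean stopping time (indeed τ is finite a.s. with bounded expectation since the walk is in a bounded region). By the OST, E[X_τ] = E[X_0] = 46. Equivalently: E[X_τ] = 198 · P(hit 198 first) + 0 · P(hit 0 first) = 198 · (46/198) = 46.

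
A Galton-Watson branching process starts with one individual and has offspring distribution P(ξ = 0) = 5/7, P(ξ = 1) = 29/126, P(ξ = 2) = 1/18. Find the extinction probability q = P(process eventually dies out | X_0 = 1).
q = 1

Mean offspring μ = 0·5/7 + 1·29/126 + 2·1/18 = 43/126 ≤ 1. For μ ≤ 1 with offspring not concentrated at 1, the Galton-Watson process goes extinct almost surely, so q = 1.
(Algebraic check: The pgf is f(s) = 5/7 + 29/126·s + 1/18·s². The extinction probability q is the smallest fixed point of f in [0, 1]. Setting s = f(s):
  1/18·s² + (29/126 − 1)·s + 5/7 = 0
  1/18·s² − (5/7 + 1/18)·s + 5/7 = 0
which factors as (s − 1)·(1/18·s − 5/7) = 0, giving roots s = 1 and s = (5/7)/(1/18) = 90/7. Since 90/7 ≥ 1, the smallest root in [0, 1] is s = 1.)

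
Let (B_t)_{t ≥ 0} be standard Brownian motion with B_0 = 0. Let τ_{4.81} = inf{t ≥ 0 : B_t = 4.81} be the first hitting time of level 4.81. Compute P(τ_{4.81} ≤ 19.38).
P(τ_{4.81} ≤ 19.38) = 2(1 − Φ(4.81/√19.38)) = 2(1 − Φ(1.0926)) ≈ 0.2746

By the reflection principle for standard BM, P(τ_b ≤ t) = 2 · P(B_t ≥ b). Since B_t ~ N(0, t), P(B_t ≥ 4.81) = 1 − Φ(4.81/√t) = 1 − Φ(4.81/√19.38) = 1 − Φ(1.0926) ≈ 0.13728. Doubling: P(τ_{4.81} ≤ 19.38) ≈ 2 · 0.13728 = 0.27456 ≈ 0.2746.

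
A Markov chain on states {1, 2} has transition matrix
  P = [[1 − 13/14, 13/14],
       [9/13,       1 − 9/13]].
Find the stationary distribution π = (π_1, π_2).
π_1 = 126/295, π_2 = 169/295

Solve πP = π with π_1 + π_2 = 1. From πP = π: π_1 · (1 − 13/14) + π_2 · 9/13 = π_1 ⇒ π_2 · 9/13 = π_1 · 13/14 ⇒ π_2/π_1 = (13/14)/(9/13) = 169/126. Together with π_1 + π_2 = 1:
  π_1 = (9/13)/(13/14 + 9/13) = (9/13)/(295/182) = 126/295,
  π_2 = (13/14)/(13/14 + 9/13) = (13/14)/(295/182) = 169/295.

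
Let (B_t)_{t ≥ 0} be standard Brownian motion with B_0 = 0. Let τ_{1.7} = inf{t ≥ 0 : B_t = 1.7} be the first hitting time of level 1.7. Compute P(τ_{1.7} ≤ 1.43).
P(τ_{1.7} ≤ 1.43) = 2(1 − Φ(1.7/√1.43)) = 2(1 − Φ(1.4216)) ≈ 0.1551

By the reflection principle for standard BM, P(τ_b ≤ t) = 2 · P(B_t ≥ b). Since B_t ~ N(0, t), P(B_t ≥ 1.7) = 1 − Φ(1.7/√t) = 1 − Φ(1.7/√1.43) = 1 − Φ(1.4216) ≈ 0.07757. Doubling: P(τ_{1.7} ≤ 1.43) ≈ 2 · 0.07757 = 0.15514 ≈ 0.1551.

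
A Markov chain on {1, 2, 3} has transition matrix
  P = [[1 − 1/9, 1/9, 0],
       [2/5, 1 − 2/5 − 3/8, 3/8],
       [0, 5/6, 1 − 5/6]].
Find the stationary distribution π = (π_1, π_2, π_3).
π = (72/101, 20/101, 9/101)

This is a birth-death chain on three states, which satisfies detailed balance: π_1 · P_{12} = π_2 · P_{21} and π_2 · P_{23} = π_3 · P_{32}.
From π_1 · 1/9 = π_2 · 2/5: π_2/π_1 = (1/9)/(2/5) = 5/18.
From π_2 · 3/8 = π_3 · 5/6: π_3/π_2 = (3/8)/(5/6) = 9/20.
Take π_1 proportional to 1; then unnormalized π = (1, 5/18, 1/8). Normalize by dividing by the sum 101/72:
  π = (72/101, 20/101, 9/101).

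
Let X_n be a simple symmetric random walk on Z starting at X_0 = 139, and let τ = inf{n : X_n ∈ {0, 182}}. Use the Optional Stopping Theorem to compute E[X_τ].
E[X_τ] = 139

X_n is a martingale and τ is a bounded-mean stopping time (indeed τ is finite a.s. with bounded expectation since the walk is in a bounded region). By the OST, E[X_τ] = E[X_0] = 139. Equivalently: E[X_τ] = 182 · P(hit 182 first) + 0 · P(hit 0 first) = 182 · (139/182) = 139.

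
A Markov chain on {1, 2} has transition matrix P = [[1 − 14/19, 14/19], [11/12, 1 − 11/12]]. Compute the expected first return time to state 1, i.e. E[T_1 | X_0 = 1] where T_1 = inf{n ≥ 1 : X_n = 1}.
E[T_1 | X_0 = 1] = 1/π_1 = 377/209

For an irreducible recurrent Markov chain with stationary distribution π, E[T_i | X_0 = i] = 1/π_i (Kac's formula). Here π_1 = (11/12)/(14/19 + 11/12) = (11/12)/(377/228) = 209/377, so E[T_1 | X_0 = 1] = 1/π_1 = (14/19 + 11/12)/(11/12) = (377/228)/(11/12) = 377/209.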